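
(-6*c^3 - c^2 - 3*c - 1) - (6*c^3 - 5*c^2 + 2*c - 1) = -12*c^3 + 4*c^2 - 5*c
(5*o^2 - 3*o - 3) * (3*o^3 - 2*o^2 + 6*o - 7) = 15*o^5 - 19*o^4 + 27*o^3 - 47*o^2 + 3*o + 21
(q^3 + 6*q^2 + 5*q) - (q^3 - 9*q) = 6*q^2 + 14*q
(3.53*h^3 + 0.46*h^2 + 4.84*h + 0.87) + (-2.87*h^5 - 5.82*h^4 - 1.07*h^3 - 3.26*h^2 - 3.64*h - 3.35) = -2.87*h^5 - 5.82*h^4 + 2.46*h^3 - 2.8*h^2 + 1.2*h - 2.48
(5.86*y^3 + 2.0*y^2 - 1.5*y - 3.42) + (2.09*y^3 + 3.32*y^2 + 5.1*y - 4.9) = 7.95*y^3 + 5.32*y^2 + 3.6*y - 8.32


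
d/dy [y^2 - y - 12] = 2*y - 1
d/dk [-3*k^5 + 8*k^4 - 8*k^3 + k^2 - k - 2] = -15*k^4 + 32*k^3 - 24*k^2 + 2*k - 1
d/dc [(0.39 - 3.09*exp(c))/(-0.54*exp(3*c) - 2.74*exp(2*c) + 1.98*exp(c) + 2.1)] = (-3.3372*exp(3*c) - 7.8348*exp(2*c) + 2.1372*exp(c) - 7.2612)*exp(c)/(0.2916*exp(6*c) + 2.9592*exp(5*c) + 5.3692*exp(4*c) - 13.1184*exp(3*c) - 7.5876*exp(2*c) + 8.316*exp(c) + 4.41)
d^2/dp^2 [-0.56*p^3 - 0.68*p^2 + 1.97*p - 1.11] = -3.36*p - 1.36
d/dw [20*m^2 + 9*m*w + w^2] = 9*m + 2*w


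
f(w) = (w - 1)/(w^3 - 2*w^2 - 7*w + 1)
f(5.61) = 0.06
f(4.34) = 0.23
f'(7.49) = -0.01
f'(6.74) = -0.01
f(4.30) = 0.25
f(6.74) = 0.03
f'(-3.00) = 0.20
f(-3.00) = 0.17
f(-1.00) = -0.40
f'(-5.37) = 0.02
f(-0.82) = -0.38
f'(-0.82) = 0.07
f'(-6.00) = 0.01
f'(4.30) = -0.50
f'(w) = (w - 1)*(-3*w^2 + 4*w + 7)/(w^3 - 2*w^2 - 7*w + 1)^2 + 1/(w^3 - 2*w^2 - 7*w + 1)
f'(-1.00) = 0.20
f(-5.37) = 0.04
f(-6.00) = 0.03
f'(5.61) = -0.04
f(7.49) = 0.03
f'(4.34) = -0.43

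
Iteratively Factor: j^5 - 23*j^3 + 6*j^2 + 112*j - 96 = (j - 4)*(j^4 + 4*j^3 - 7*j^2 - 22*j + 24) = (j - 4)*(j + 4)*(j^3 - 7*j + 6) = (j - 4)*(j - 1)*(j + 4)*(j^2 + j - 6) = (j - 4)*(j - 1)*(j + 3)*(j + 4)*(j - 2)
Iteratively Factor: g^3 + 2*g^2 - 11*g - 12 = (g - 3)*(g^2 + 5*g + 4) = (g - 3)*(g + 1)*(g + 4)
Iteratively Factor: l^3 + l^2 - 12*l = (l)*(l^2 + l - 12) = l*(l - 3)*(l + 4)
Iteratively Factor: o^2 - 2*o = (o)*(o - 2)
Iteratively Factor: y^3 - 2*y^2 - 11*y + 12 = (y - 1)*(y^2 - y - 12) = (y - 4)*(y - 1)*(y + 3)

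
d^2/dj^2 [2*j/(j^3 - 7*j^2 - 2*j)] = 12*(j^2 - 7*j + 17)/(j^6 - 21*j^5 + 141*j^4 - 259*j^3 - 282*j^2 - 84*j - 8)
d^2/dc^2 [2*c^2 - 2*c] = 4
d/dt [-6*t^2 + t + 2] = 1 - 12*t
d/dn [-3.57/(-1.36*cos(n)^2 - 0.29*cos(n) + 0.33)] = (9.7104*cos(n) + 1.0353)*sin(n)/(1.36*cos(n)^2 + 0.29*cos(n) - 0.33)^2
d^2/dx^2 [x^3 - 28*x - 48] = 6*x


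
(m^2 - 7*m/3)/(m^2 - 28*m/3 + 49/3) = m/(m - 7)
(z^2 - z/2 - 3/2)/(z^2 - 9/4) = 2*(z + 1)/(2*z + 3)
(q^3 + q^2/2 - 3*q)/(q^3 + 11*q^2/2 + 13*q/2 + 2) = q*(2*q^2 + q - 6)/(2*q^3 + 11*q^2 + 13*q + 4)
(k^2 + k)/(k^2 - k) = (k + 1)/(k - 1)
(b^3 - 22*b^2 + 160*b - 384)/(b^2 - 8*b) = b - 14 + 48/b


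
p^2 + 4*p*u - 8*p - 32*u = (p - 8)*(p + 4*u)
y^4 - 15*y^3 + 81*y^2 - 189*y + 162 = (y - 6)*(y - 3)^3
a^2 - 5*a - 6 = (a - 6)*(a + 1)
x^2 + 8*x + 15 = (x + 3)*(x + 5)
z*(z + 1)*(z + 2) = z^3 + 3*z^2 + 2*z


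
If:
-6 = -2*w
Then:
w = 3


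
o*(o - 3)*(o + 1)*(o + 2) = o^4 - 7*o^2 - 6*o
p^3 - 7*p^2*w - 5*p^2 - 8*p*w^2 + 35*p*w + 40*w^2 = (p - 5)*(p - 8*w)*(p + w)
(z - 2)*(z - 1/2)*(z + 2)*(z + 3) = z^4 + 5*z^3/2 - 11*z^2/2 - 10*z + 6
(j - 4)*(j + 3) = j^2 - j - 12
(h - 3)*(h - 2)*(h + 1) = h^3 - 4*h^2 + h + 6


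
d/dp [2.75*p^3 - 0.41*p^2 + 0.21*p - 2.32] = 8.25*p^2 - 0.82*p + 0.21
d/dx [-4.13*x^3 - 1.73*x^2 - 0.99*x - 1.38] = -12.39*x^2 - 3.46*x - 0.99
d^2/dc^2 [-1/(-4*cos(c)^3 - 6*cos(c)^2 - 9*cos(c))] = 3*((4*cos(c) + 4*cos(2*c) + 3*cos(3*c))*(4*cos(c)^2 + 6*cos(c) + 9)*cos(c) + 6*(4*cos(c)^2 + 4*cos(c) + 3)^2*sin(c)^2)/((4*cos(c)^2 + 6*cos(c) + 9)^3*cos(c)^3)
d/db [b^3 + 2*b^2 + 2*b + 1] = 3*b^2 + 4*b + 2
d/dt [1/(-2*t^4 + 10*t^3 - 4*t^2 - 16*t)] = (4*t^3 - 15*t^2 + 4*t + 8)/(2*t^2*(t^3 - 5*t^2 + 2*t + 8)^2)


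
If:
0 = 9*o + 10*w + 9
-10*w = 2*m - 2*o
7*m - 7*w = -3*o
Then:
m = 36/239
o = -189/239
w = -45/239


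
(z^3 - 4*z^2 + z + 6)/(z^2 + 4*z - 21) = (z^2 - z - 2)/(z + 7)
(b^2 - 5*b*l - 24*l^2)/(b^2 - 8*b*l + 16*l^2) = (b^2 - 5*b*l - 24*l^2)/(b^2 - 8*b*l + 16*l^2)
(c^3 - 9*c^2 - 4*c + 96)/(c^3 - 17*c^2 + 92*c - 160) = (c + 3)/(c - 5)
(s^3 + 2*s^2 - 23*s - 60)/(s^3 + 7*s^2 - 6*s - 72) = (s^2 - 2*s - 15)/(s^2 + 3*s - 18)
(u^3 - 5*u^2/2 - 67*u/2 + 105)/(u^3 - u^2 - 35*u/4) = 2*(u^2 + u - 30)/(u*(2*u + 5))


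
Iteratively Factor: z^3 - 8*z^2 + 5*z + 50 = (z - 5)*(z^2 - 3*z - 10) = (z - 5)*(z + 2)*(z - 5)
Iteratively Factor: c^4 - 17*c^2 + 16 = (c + 1)*(c^3 - c^2 - 16*c + 16) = (c - 4)*(c + 1)*(c^2 + 3*c - 4) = (c - 4)*(c + 1)*(c + 4)*(c - 1)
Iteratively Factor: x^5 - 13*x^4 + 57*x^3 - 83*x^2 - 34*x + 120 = (x - 2)*(x^4 - 11*x^3 + 35*x^2 - 13*x - 60) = (x - 5)*(x - 2)*(x^3 - 6*x^2 + 5*x + 12) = (x - 5)*(x - 3)*(x - 2)*(x^2 - 3*x - 4) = (x - 5)*(x - 4)*(x - 3)*(x - 2)*(x + 1)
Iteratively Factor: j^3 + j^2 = (j)*(j^2 + j) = j^2*(j + 1)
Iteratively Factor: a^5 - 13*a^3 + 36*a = (a)*(a^4 - 13*a^2 + 36) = a*(a - 3)*(a^3 + 3*a^2 - 4*a - 12) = a*(a - 3)*(a + 3)*(a^2 - 4) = a*(a - 3)*(a - 2)*(a + 3)*(a + 2)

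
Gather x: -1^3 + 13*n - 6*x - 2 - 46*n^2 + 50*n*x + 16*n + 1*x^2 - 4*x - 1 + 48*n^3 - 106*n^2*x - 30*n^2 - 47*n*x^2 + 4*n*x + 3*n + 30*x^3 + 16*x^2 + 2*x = 48*n^3 - 76*n^2 + 32*n + 30*x^3 + x^2*(17 - 47*n) + x*(-106*n^2 + 54*n - 8) - 4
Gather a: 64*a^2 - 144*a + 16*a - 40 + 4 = 64*a^2 - 128*a - 36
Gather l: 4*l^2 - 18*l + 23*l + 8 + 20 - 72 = 4*l^2 + 5*l - 44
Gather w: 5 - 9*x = 5 - 9*x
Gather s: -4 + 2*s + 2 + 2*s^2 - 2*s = 2*s^2 - 2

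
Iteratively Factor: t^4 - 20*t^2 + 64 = (t + 2)*(t^3 - 2*t^2 - 16*t + 32) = (t - 2)*(t + 2)*(t^2 - 16) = (t - 2)*(t + 2)*(t + 4)*(t - 4)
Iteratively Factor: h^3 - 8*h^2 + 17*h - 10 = (h - 2)*(h^2 - 6*h + 5) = (h - 5)*(h - 2)*(h - 1)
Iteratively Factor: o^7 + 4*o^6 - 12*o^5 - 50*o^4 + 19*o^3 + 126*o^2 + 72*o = (o - 3)*(o^6 + 7*o^5 + 9*o^4 - 23*o^3 - 50*o^2 - 24*o) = o*(o - 3)*(o^5 + 7*o^4 + 9*o^3 - 23*o^2 - 50*o - 24) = o*(o - 3)*(o + 3)*(o^4 + 4*o^3 - 3*o^2 - 14*o - 8) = o*(o - 3)*(o + 1)*(o + 3)*(o^3 + 3*o^2 - 6*o - 8) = o*(o - 3)*(o + 1)*(o + 3)*(o + 4)*(o^2 - o - 2) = o*(o - 3)*(o - 2)*(o + 1)*(o + 3)*(o + 4)*(o + 1)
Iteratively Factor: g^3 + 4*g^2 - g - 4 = (g - 1)*(g^2 + 5*g + 4) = (g - 1)*(g + 4)*(g + 1)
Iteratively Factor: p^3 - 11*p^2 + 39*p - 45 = (p - 5)*(p^2 - 6*p + 9) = (p - 5)*(p - 3)*(p - 3)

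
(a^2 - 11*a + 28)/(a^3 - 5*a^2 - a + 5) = (a^2 - 11*a + 28)/(a^3 - 5*a^2 - a + 5)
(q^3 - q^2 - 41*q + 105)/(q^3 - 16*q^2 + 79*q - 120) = (q + 7)/(q - 8)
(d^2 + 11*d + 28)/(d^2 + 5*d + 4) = (d + 7)/(d + 1)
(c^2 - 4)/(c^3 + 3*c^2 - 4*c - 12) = 1/(c + 3)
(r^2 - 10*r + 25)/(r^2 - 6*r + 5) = (r - 5)/(r - 1)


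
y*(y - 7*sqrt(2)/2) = y^2 - 7*sqrt(2)*y/2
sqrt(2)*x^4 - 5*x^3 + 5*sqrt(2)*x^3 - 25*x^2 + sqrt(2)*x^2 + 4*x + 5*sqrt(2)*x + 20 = (x + 5)*(x - 2*sqrt(2))*(x - sqrt(2))*(sqrt(2)*x + 1)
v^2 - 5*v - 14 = (v - 7)*(v + 2)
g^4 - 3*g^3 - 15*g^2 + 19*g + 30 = (g - 5)*(g - 2)*(g + 1)*(g + 3)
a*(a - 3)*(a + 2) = a^3 - a^2 - 6*a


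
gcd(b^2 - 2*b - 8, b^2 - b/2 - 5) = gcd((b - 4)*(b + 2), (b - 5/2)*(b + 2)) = b + 2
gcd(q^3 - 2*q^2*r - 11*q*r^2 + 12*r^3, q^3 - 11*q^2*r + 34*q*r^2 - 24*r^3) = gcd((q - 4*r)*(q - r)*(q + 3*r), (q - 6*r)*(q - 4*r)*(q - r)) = q^2 - 5*q*r + 4*r^2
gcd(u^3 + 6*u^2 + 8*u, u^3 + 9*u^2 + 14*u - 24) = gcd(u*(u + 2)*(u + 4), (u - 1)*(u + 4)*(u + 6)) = u + 4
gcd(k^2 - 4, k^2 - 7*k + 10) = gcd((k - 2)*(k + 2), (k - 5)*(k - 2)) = k - 2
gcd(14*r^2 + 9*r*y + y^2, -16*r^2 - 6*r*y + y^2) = 2*r + y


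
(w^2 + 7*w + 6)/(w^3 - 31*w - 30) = (w + 6)/(w^2 - w - 30)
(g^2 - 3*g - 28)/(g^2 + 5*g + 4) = (g - 7)/(g + 1)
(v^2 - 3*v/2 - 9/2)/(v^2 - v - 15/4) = 2*(v - 3)/(2*v - 5)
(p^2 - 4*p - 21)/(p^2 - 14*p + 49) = (p + 3)/(p - 7)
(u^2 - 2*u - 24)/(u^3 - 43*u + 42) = (u + 4)/(u^2 + 6*u - 7)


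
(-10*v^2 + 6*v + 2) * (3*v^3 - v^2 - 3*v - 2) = -30*v^5 + 28*v^4 + 30*v^3 - 18*v - 4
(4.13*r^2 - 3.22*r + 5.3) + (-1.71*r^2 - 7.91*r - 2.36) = 2.42*r^2 - 11.13*r + 2.94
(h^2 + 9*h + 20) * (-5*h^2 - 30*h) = -5*h^4 - 75*h^3 - 370*h^2 - 600*h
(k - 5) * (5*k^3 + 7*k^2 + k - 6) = 5*k^4 - 18*k^3 - 34*k^2 - 11*k + 30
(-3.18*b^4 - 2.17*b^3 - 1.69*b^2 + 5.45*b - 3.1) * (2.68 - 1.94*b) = 6.1692*b^5 - 4.3126*b^4 - 2.537*b^3 - 15.1022*b^2 + 20.62*b - 8.308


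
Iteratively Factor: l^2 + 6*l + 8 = (l + 4)*(l + 2)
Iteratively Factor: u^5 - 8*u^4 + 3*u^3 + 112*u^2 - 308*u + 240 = (u - 5)*(u^4 - 3*u^3 - 12*u^2 + 52*u - 48) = (u - 5)*(u - 2)*(u^3 - u^2 - 14*u + 24) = (u - 5)*(u - 3)*(u - 2)*(u^2 + 2*u - 8) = (u - 5)*(u - 3)*(u - 2)*(u + 4)*(u - 2)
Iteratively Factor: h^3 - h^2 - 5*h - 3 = (h + 1)*(h^2 - 2*h - 3) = (h + 1)^2*(h - 3)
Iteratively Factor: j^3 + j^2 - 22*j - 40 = (j + 2)*(j^2 - j - 20) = (j + 2)*(j + 4)*(j - 5)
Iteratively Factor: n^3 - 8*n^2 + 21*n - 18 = (n - 3)*(n^2 - 5*n + 6) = (n - 3)^2*(n - 2)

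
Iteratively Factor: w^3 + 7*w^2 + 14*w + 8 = (w + 1)*(w^2 + 6*w + 8) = (w + 1)*(w + 4)*(w + 2)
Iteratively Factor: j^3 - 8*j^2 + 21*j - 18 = (j - 2)*(j^2 - 6*j + 9) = (j - 3)*(j - 2)*(j - 3)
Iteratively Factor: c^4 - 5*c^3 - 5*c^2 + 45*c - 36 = (c - 1)*(c^3 - 4*c^2 - 9*c + 36) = (c - 1)*(c + 3)*(c^2 - 7*c + 12) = (c - 4)*(c - 1)*(c + 3)*(c - 3)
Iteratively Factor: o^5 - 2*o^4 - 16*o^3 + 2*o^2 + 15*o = (o - 1)*(o^4 - o^3 - 17*o^2 - 15*o) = (o - 5)*(o - 1)*(o^3 + 4*o^2 + 3*o) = (o - 5)*(o - 1)*(o + 3)*(o^2 + o) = (o - 5)*(o - 1)*(o + 1)*(o + 3)*(o)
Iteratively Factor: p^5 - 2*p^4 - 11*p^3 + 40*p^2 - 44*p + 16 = (p - 1)*(p^4 - p^3 - 12*p^2 + 28*p - 16) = (p - 1)^2*(p^3 - 12*p + 16) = (p - 1)^2*(p + 4)*(p^2 - 4*p + 4) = (p - 2)*(p - 1)^2*(p + 4)*(p - 2)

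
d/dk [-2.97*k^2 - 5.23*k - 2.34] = -5.94*k - 5.23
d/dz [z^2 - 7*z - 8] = 2*z - 7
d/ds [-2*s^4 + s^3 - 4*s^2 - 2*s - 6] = -8*s^3 + 3*s^2 - 8*s - 2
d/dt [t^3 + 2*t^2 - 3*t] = 3*t^2 + 4*t - 3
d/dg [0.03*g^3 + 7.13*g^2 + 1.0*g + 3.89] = 0.09*g^2 + 14.26*g + 1.0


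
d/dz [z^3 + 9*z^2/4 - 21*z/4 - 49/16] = 3*z^2 + 9*z/2 - 21/4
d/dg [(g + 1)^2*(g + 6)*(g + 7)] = 4*g^3 + 45*g^2 + 138*g + 97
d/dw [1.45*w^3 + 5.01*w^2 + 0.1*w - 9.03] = 4.35*w^2 + 10.02*w + 0.1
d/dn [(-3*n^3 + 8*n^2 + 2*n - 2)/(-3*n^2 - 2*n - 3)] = (9*n^4 + 12*n^3 + 17*n^2 - 60*n - 10)/(9*n^4 + 12*n^3 + 22*n^2 + 12*n + 9)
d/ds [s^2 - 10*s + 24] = 2*s - 10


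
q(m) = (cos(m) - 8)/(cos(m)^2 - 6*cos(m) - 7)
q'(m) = (2*sin(m)*cos(m) - 6*sin(m))*(cos(m) - 8)/(cos(m)^2 - 6*cos(m) - 7)^2 - sin(m)/(cos(m)^2 - 6*cos(m) - 7)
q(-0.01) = 0.58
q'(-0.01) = -0.00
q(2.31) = 3.46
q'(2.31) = 7.81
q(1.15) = 0.82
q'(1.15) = 0.51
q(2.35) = 3.80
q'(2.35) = 9.05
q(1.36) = 0.95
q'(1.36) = 0.75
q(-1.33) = 0.93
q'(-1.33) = -0.71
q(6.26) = 0.58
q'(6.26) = -0.01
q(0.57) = 0.63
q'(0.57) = 0.18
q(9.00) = 12.67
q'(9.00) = 58.70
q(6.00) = 0.59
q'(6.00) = -0.08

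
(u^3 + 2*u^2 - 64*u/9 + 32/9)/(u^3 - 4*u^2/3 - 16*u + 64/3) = (u - 2/3)/(u - 4)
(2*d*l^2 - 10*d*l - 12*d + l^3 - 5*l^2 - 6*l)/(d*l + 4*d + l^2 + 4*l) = (2*d*l^2 - 10*d*l - 12*d + l^3 - 5*l^2 - 6*l)/(d*l + 4*d + l^2 + 4*l)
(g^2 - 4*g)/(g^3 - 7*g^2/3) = 3*(g - 4)/(g*(3*g - 7))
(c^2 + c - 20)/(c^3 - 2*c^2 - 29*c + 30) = (c - 4)/(c^2 - 7*c + 6)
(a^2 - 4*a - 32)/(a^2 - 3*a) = (a^2 - 4*a - 32)/(a*(a - 3))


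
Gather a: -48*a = -48*a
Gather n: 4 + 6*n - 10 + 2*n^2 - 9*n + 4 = 2*n^2 - 3*n - 2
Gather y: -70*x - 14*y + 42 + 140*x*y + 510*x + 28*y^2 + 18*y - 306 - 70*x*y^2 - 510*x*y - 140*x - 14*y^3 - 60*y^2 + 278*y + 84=300*x - 14*y^3 + y^2*(-70*x - 32) + y*(282 - 370*x) - 180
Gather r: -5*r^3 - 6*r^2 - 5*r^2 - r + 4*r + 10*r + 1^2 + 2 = -5*r^3 - 11*r^2 + 13*r + 3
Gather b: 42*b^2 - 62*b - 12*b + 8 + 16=42*b^2 - 74*b + 24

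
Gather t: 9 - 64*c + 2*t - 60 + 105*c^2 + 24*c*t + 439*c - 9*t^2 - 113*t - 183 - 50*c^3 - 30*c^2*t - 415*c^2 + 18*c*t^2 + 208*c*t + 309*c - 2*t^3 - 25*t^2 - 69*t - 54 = -50*c^3 - 310*c^2 + 684*c - 2*t^3 + t^2*(18*c - 34) + t*(-30*c^2 + 232*c - 180) - 288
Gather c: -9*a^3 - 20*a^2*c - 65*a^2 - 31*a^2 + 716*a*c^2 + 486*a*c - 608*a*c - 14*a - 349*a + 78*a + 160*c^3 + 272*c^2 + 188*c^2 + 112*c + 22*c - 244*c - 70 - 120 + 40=-9*a^3 - 96*a^2 - 285*a + 160*c^3 + c^2*(716*a + 460) + c*(-20*a^2 - 122*a - 110) - 150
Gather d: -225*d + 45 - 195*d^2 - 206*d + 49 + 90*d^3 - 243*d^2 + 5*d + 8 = 90*d^3 - 438*d^2 - 426*d + 102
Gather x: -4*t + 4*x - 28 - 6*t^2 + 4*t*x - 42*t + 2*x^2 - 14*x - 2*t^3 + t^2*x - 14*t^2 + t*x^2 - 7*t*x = -2*t^3 - 20*t^2 - 46*t + x^2*(t + 2) + x*(t^2 - 3*t - 10) - 28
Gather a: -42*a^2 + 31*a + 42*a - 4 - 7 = -42*a^2 + 73*a - 11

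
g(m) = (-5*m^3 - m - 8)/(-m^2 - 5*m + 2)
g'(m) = (2*m + 5)*(-5*m^3 - m - 8)/(-m^2 - 5*m + 2)^2 + (-15*m^2 - 1)/(-m^2 - 5*m + 2)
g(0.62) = 6.61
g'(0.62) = -23.23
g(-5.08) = 409.49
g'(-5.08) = -1569.44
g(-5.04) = 354.29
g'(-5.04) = -1213.21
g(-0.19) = -2.67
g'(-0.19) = -4.76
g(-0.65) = -1.24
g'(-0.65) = -2.47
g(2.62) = 5.60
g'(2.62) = 2.60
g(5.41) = 14.82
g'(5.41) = 3.78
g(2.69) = 5.78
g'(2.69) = 2.65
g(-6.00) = -269.50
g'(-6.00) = -336.38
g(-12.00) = -105.41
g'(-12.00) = 1.93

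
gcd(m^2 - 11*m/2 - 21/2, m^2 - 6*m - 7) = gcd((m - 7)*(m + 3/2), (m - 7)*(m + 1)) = m - 7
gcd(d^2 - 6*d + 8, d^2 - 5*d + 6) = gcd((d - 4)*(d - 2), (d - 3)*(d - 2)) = d - 2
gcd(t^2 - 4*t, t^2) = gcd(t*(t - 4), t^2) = t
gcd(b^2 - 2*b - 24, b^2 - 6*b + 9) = 1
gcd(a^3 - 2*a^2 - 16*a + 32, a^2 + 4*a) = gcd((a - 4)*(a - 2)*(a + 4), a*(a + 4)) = a + 4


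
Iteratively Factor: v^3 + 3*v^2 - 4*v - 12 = (v + 2)*(v^2 + v - 6) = (v - 2)*(v + 2)*(v + 3)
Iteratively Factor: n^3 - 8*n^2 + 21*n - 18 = (n - 3)*(n^2 - 5*n + 6) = (n - 3)*(n - 2)*(n - 3)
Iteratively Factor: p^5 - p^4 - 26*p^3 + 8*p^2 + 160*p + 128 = (p + 1)*(p^4 - 2*p^3 - 24*p^2 + 32*p + 128) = (p + 1)*(p + 2)*(p^3 - 4*p^2 - 16*p + 64) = (p - 4)*(p + 1)*(p + 2)*(p^2 - 16) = (p - 4)*(p + 1)*(p + 2)*(p + 4)*(p - 4)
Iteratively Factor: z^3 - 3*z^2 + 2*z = (z - 1)*(z^2 - 2*z) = (z - 2)*(z - 1)*(z)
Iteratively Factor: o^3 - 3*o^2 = (o - 3)*(o^2) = o*(o - 3)*(o)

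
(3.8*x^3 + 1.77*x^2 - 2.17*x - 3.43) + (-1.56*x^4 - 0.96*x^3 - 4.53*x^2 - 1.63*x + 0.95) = -1.56*x^4 + 2.84*x^3 - 2.76*x^2 - 3.8*x - 2.48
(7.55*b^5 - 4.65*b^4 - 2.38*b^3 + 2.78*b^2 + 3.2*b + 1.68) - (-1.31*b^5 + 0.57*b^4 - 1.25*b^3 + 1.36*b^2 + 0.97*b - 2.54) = 8.86*b^5 - 5.22*b^4 - 1.13*b^3 + 1.42*b^2 + 2.23*b + 4.22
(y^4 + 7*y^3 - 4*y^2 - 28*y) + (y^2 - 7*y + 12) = y^4 + 7*y^3 - 3*y^2 - 35*y + 12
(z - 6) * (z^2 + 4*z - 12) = z^3 - 2*z^2 - 36*z + 72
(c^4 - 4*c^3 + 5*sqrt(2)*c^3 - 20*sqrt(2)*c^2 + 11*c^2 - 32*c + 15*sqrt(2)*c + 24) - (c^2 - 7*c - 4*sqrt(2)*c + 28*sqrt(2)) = c^4 - 4*c^3 + 5*sqrt(2)*c^3 - 20*sqrt(2)*c^2 + 10*c^2 - 25*c + 19*sqrt(2)*c - 28*sqrt(2) + 24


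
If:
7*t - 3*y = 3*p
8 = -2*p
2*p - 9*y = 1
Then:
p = -4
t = -15/7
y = -1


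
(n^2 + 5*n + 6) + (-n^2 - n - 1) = 4*n + 5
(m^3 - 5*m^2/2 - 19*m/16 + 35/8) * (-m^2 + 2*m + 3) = -m^5 + 9*m^4/2 - 13*m^3/16 - 57*m^2/4 + 83*m/16 + 105/8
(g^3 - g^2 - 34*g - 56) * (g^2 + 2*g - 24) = g^5 + g^4 - 60*g^3 - 100*g^2 + 704*g + 1344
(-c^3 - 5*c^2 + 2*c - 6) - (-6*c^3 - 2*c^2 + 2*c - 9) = 5*c^3 - 3*c^2 + 3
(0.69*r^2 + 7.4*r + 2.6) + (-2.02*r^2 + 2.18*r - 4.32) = -1.33*r^2 + 9.58*r - 1.72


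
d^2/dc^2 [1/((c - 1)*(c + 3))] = 2*((c - 1)^2 + (c - 1)*(c + 3) + (c + 3)^2)/((c - 1)^3*(c + 3)^3)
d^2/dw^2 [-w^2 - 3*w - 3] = -2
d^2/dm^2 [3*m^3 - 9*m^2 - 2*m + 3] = 18*m - 18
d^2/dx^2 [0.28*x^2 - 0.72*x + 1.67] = 0.560000000000000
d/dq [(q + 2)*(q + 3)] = 2*q + 5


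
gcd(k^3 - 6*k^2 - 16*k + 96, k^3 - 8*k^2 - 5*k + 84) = k - 4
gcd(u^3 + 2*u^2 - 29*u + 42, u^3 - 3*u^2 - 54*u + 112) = u^2 + 5*u - 14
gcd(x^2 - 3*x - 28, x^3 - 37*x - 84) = x^2 - 3*x - 28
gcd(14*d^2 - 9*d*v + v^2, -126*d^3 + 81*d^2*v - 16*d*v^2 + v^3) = -7*d + v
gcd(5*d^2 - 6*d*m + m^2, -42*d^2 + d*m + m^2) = 1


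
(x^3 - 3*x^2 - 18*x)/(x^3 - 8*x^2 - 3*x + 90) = x/(x - 5)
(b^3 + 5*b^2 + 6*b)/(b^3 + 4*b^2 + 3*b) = (b + 2)/(b + 1)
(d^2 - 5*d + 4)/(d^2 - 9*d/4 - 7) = 4*(d - 1)/(4*d + 7)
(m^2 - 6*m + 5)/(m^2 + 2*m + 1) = (m^2 - 6*m + 5)/(m^2 + 2*m + 1)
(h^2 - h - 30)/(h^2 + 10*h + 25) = (h - 6)/(h + 5)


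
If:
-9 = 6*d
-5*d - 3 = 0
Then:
No Solution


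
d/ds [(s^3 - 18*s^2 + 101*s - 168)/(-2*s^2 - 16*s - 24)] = (-s^4 - 16*s^3 + 209*s^2 + 96*s - 2556)/(2*(s^4 + 16*s^3 + 88*s^2 + 192*s + 144))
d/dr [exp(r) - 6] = exp(r)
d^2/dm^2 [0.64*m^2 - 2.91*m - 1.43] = 1.28000000000000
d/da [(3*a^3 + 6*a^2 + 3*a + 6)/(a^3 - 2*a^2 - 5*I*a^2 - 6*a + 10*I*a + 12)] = (a^4*(-12 - 15*I) + a^3*(-42 + 60*I) + a^2*(60 + 75*I) + a*(168 + 60*I) + 72 - 60*I)/(a^6 + a^5*(-4 - 10*I) + a^4*(-33 + 40*I) + a^3*(148 + 20*I) + a^2*(-112 - 240*I) + a*(-144 + 240*I) + 144)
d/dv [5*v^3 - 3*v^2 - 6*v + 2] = 15*v^2 - 6*v - 6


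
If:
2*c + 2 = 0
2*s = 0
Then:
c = -1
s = 0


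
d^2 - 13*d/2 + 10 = (d - 4)*(d - 5/2)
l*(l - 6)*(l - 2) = l^3 - 8*l^2 + 12*l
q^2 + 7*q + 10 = (q + 2)*(q + 5)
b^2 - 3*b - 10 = (b - 5)*(b + 2)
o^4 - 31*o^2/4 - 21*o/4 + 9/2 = (o - 3)*(o - 1/2)*(o + 3/2)*(o + 2)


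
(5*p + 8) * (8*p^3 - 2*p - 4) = 40*p^4 + 64*p^3 - 10*p^2 - 36*p - 32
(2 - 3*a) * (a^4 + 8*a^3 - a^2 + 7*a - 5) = -3*a^5 - 22*a^4 + 19*a^3 - 23*a^2 + 29*a - 10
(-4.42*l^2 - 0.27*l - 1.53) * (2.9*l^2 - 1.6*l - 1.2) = -12.818*l^4 + 6.289*l^3 + 1.299*l^2 + 2.772*l + 1.836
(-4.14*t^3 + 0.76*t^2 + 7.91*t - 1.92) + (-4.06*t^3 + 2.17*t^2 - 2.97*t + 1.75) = -8.2*t^3 + 2.93*t^2 + 4.94*t - 0.17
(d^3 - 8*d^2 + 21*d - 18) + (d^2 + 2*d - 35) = d^3 - 7*d^2 + 23*d - 53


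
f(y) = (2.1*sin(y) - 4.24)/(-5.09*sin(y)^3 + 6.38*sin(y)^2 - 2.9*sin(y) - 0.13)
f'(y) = (2.1*sin(y) - 4.24)*(15.27*sin(y)^2*cos(y) - 12.76*sin(y)*cos(y) + 2.9*cos(y))/(-5.09*sin(y)^3 + 6.38*sin(y)^2 - 2.9*sin(y) - 0.13)^2 + 2.1*cos(y)/(-5.09*sin(y)^3 + 6.38*sin(y)^2 - 2.9*sin(y) - 0.13)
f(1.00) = 2.28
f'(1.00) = -4.42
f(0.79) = 3.46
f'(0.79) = -6.57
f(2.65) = 5.30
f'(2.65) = 5.15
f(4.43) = -0.48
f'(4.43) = 0.25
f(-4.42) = 1.46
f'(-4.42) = 1.69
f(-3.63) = 5.32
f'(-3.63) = 5.14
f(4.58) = -0.45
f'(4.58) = 0.11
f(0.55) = 4.99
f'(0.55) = -5.56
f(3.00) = 9.25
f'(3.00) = 35.00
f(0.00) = 32.62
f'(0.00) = -743.73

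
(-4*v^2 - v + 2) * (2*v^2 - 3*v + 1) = -8*v^4 + 10*v^3 + 3*v^2 - 7*v + 2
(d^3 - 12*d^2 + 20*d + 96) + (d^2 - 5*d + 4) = d^3 - 11*d^2 + 15*d + 100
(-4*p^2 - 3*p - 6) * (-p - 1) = 4*p^3 + 7*p^2 + 9*p + 6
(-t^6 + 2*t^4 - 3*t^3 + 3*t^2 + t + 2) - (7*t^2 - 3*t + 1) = -t^6 + 2*t^4 - 3*t^3 - 4*t^2 + 4*t + 1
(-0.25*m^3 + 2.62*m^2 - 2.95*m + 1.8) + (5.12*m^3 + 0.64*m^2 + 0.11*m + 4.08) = 4.87*m^3 + 3.26*m^2 - 2.84*m + 5.88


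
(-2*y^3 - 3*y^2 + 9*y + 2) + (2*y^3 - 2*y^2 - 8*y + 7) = -5*y^2 + y + 9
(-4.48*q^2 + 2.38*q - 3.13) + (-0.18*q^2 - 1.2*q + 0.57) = -4.66*q^2 + 1.18*q - 2.56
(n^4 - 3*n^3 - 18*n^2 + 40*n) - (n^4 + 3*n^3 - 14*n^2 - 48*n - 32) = -6*n^3 - 4*n^2 + 88*n + 32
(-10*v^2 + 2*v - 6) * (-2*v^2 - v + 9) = 20*v^4 + 6*v^3 - 80*v^2 + 24*v - 54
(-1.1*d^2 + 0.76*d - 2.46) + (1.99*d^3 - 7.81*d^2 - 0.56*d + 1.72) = 1.99*d^3 - 8.91*d^2 + 0.2*d - 0.74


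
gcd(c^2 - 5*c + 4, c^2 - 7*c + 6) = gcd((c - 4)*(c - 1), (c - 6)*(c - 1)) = c - 1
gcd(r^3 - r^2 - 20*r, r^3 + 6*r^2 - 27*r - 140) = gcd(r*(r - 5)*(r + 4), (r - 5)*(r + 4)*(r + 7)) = r^2 - r - 20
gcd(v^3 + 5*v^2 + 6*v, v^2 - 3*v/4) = v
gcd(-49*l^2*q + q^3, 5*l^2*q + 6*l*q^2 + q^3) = q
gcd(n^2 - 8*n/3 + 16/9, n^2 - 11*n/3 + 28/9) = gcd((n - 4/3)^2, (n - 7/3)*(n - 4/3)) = n - 4/3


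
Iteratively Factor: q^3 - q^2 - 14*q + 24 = (q - 3)*(q^2 + 2*q - 8) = (q - 3)*(q - 2)*(q + 4)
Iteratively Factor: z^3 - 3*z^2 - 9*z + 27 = (z + 3)*(z^2 - 6*z + 9) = (z - 3)*(z + 3)*(z - 3)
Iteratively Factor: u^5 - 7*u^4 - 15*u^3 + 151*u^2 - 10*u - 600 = (u - 5)*(u^4 - 2*u^3 - 25*u^2 + 26*u + 120) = (u - 5)*(u + 4)*(u^3 - 6*u^2 - u + 30) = (u - 5)^2*(u + 4)*(u^2 - u - 6) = (u - 5)^2*(u - 3)*(u + 4)*(u + 2)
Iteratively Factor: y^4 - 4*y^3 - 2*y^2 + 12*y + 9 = (y + 1)*(y^3 - 5*y^2 + 3*y + 9) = (y - 3)*(y + 1)*(y^2 - 2*y - 3) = (y - 3)^2*(y + 1)*(y + 1)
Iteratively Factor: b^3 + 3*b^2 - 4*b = (b - 1)*(b^2 + 4*b) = (b - 1)*(b + 4)*(b)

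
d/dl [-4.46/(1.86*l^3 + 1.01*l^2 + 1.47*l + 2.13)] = (24.8868*l^2 + 9.0092*l + 6.5562)/(1.86*l^3 + 1.01*l^2 + 1.47*l + 2.13)^2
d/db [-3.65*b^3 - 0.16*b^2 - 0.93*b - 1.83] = -10.95*b^2 - 0.32*b - 0.93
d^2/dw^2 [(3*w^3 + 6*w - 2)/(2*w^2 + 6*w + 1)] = 2*(126*w^3 + 30*w^2 - 99*w - 104)/(8*w^6 + 72*w^5 + 228*w^4 + 288*w^3 + 114*w^2 + 18*w + 1)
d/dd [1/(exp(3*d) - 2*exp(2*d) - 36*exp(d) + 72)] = (-3*exp(2*d) + 4*exp(d) + 36)*exp(d)/(exp(3*d) - 2*exp(2*d) - 36*exp(d) + 72)^2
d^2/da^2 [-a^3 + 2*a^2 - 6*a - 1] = 4 - 6*a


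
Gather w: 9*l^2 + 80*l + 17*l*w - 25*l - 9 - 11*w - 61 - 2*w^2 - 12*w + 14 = 9*l^2 + 55*l - 2*w^2 + w*(17*l - 23) - 56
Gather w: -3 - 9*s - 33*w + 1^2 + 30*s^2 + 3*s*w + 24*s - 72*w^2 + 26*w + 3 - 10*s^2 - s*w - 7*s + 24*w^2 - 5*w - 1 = 20*s^2 + 8*s - 48*w^2 + w*(2*s - 12)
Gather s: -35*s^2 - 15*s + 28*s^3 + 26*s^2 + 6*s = 28*s^3 - 9*s^2 - 9*s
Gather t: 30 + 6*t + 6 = 6*t + 36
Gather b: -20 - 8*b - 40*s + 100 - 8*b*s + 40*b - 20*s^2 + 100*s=b*(32 - 8*s) - 20*s^2 + 60*s + 80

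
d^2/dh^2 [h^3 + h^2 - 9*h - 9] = 6*h + 2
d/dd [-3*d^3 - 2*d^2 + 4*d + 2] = -9*d^2 - 4*d + 4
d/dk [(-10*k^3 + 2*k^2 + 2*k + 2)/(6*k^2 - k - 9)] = 4*(-15*k^4 + 5*k^3 + 64*k^2 - 15*k - 4)/(36*k^4 - 12*k^3 - 107*k^2 + 18*k + 81)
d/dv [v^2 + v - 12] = 2*v + 1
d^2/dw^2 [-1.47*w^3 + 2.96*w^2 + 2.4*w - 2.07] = 5.92 - 8.82*w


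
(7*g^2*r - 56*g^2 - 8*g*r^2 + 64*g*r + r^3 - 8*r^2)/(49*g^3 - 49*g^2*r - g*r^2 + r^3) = (r - 8)/(7*g + r)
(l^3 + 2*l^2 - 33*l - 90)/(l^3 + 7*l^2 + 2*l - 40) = (l^2 - 3*l - 18)/(l^2 + 2*l - 8)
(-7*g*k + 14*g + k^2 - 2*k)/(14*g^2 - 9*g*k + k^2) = (2 - k)/(2*g - k)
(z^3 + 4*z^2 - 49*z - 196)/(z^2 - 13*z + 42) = (z^2 + 11*z + 28)/(z - 6)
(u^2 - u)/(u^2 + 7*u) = (u - 1)/(u + 7)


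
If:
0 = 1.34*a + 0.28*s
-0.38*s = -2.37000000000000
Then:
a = -1.30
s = 6.24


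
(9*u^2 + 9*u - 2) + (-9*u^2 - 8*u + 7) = u + 5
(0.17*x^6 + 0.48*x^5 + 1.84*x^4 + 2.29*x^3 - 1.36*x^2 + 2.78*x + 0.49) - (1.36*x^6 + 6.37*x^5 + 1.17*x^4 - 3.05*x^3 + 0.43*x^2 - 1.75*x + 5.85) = -1.19*x^6 - 5.89*x^5 + 0.67*x^4 + 5.34*x^3 - 1.79*x^2 + 4.53*x - 5.36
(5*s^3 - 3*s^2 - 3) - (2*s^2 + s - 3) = 5*s^3 - 5*s^2 - s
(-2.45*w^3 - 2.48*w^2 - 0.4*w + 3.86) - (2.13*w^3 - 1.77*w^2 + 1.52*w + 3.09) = -4.58*w^3 - 0.71*w^2 - 1.92*w + 0.77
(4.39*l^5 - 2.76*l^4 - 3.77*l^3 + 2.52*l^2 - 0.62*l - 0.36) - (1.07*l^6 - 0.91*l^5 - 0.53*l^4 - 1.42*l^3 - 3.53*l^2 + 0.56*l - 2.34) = -1.07*l^6 + 5.3*l^5 - 2.23*l^4 - 2.35*l^3 + 6.05*l^2 - 1.18*l + 1.98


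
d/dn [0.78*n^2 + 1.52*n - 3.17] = 1.56*n + 1.52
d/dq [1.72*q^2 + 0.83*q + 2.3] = 3.44*q + 0.83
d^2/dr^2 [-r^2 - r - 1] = -2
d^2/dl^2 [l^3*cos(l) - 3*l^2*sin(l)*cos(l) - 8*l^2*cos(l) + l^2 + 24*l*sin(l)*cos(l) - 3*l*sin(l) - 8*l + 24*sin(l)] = -l^3*cos(l) - 6*l^2*sin(l) + 6*l^2*sin(2*l) + 8*l^2*cos(l) + 35*l*sin(l) - 48*l*sin(2*l) + 6*l*cos(l) - 12*l*cos(2*l) - 24*sin(l) - 3*sin(2*l) - 22*cos(l) + 48*cos(2*l) + 2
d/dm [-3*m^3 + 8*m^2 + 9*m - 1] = -9*m^2 + 16*m + 9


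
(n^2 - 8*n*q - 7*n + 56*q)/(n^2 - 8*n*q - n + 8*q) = (n - 7)/(n - 1)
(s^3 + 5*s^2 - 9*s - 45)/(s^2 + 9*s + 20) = (s^2 - 9)/(s + 4)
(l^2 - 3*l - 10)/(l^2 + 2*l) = (l - 5)/l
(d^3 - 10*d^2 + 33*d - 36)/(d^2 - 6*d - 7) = (-d^3 + 10*d^2 - 33*d + 36)/(-d^2 + 6*d + 7)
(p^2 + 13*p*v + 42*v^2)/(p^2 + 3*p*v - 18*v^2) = (p + 7*v)/(p - 3*v)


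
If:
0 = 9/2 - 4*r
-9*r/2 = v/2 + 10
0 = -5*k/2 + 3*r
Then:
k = 27/20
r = 9/8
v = -241/8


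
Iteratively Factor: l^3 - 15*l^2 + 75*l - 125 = (l - 5)*(l^2 - 10*l + 25) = (l - 5)^2*(l - 5)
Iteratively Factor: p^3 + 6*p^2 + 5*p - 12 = (p + 3)*(p^2 + 3*p - 4) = (p - 1)*(p + 3)*(p + 4)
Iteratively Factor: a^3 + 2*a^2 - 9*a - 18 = (a - 3)*(a^2 + 5*a + 6) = (a - 3)*(a + 2)*(a + 3)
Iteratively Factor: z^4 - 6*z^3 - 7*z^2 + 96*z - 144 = (z - 3)*(z^3 - 3*z^2 - 16*z + 48) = (z - 4)*(z - 3)*(z^2 + z - 12) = (z - 4)*(z - 3)*(z + 4)*(z - 3)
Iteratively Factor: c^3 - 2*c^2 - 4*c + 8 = (c - 2)*(c^2 - 4) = (c - 2)*(c + 2)*(c - 2)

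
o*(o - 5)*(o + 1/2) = o^3 - 9*o^2/2 - 5*o/2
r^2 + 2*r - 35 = (r - 5)*(r + 7)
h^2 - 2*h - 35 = (h - 7)*(h + 5)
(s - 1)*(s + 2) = s^2 + s - 2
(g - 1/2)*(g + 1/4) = g^2 - g/4 - 1/8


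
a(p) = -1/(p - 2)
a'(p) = (p - 2)^(-2)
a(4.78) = -0.36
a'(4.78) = 0.13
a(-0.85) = 0.35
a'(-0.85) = 0.12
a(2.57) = -1.75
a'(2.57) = 3.08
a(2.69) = -1.45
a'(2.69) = 2.10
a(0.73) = 0.79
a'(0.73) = 0.62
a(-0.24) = 0.45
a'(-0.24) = 0.20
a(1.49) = 1.96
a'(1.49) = 3.84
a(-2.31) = 0.23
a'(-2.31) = 0.05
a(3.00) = -1.00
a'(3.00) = 1.00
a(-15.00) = 0.06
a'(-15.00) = 0.00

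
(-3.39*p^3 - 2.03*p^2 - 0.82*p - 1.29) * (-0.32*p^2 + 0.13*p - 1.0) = 1.0848*p^5 + 0.2089*p^4 + 3.3885*p^3 + 2.3362*p^2 + 0.6523*p + 1.29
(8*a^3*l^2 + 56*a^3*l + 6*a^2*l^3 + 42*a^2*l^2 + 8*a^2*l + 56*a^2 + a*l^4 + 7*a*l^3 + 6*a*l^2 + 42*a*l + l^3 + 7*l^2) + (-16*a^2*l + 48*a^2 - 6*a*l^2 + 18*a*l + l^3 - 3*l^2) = 8*a^3*l^2 + 56*a^3*l + 6*a^2*l^3 + 42*a^2*l^2 - 8*a^2*l + 104*a^2 + a*l^4 + 7*a*l^3 + 60*a*l + 2*l^3 + 4*l^2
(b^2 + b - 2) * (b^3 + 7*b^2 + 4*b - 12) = b^5 + 8*b^4 + 9*b^3 - 22*b^2 - 20*b + 24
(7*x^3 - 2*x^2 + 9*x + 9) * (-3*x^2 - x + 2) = -21*x^5 - x^4 - 11*x^3 - 40*x^2 + 9*x + 18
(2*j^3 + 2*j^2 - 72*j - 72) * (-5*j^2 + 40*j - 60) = -10*j^5 + 70*j^4 + 320*j^3 - 2640*j^2 + 1440*j + 4320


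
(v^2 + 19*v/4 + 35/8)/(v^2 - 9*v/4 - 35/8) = (2*v + 7)/(2*v - 7)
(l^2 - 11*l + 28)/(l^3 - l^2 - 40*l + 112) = (l - 7)/(l^2 + 3*l - 28)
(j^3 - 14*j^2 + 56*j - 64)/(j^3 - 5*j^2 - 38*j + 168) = (j^2 - 10*j + 16)/(j^2 - j - 42)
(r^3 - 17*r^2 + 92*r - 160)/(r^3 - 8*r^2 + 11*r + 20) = (r - 8)/(r + 1)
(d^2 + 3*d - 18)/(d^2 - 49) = (d^2 + 3*d - 18)/(d^2 - 49)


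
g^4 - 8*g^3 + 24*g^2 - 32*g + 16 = (g - 2)^4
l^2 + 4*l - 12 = (l - 2)*(l + 6)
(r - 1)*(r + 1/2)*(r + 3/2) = r^3 + r^2 - 5*r/4 - 3/4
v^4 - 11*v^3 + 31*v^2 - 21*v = v*(v - 7)*(v - 3)*(v - 1)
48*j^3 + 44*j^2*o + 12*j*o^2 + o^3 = (2*j + o)*(4*j + o)*(6*j + o)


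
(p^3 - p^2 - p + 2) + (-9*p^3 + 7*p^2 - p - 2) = -8*p^3 + 6*p^2 - 2*p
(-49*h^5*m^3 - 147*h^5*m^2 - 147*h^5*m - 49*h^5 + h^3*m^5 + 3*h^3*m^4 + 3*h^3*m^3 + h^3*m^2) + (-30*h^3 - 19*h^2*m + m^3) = -49*h^5*m^3 - 147*h^5*m^2 - 147*h^5*m - 49*h^5 + h^3*m^5 + 3*h^3*m^4 + 3*h^3*m^3 + h^3*m^2 - 30*h^3 - 19*h^2*m + m^3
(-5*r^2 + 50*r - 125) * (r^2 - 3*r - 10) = -5*r^4 + 65*r^3 - 225*r^2 - 125*r + 1250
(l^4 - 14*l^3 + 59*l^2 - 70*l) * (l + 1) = l^5 - 13*l^4 + 45*l^3 - 11*l^2 - 70*l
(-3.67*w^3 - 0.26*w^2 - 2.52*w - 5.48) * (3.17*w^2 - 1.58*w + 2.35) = -11.6339*w^5 + 4.9744*w^4 - 16.2021*w^3 - 14.001*w^2 + 2.7364*w - 12.878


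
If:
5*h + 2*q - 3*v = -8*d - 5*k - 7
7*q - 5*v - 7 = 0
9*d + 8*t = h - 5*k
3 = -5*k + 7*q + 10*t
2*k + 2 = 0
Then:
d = 151*v/371 + 57/53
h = -125*v/371 - 668/265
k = -1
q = 5*v/7 + 1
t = -v/2 - 9/10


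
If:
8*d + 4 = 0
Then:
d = -1/2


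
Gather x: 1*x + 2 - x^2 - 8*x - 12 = -x^2 - 7*x - 10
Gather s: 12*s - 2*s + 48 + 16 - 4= 10*s + 60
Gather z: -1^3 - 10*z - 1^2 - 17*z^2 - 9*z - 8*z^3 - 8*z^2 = -8*z^3 - 25*z^2 - 19*z - 2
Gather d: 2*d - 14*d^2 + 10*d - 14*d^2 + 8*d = -28*d^2 + 20*d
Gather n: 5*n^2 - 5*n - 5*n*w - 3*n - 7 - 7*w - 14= 5*n^2 + n*(-5*w - 8) - 7*w - 21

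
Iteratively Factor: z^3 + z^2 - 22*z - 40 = (z + 4)*(z^2 - 3*z - 10) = (z + 2)*(z + 4)*(z - 5)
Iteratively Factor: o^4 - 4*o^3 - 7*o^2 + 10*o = (o - 1)*(o^3 - 3*o^2 - 10*o) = o*(o - 1)*(o^2 - 3*o - 10) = o*(o - 1)*(o + 2)*(o - 5)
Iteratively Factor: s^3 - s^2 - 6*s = (s)*(s^2 - s - 6) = s*(s - 3)*(s + 2)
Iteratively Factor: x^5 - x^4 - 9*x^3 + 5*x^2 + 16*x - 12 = (x - 3)*(x^4 + 2*x^3 - 3*x^2 - 4*x + 4) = (x - 3)*(x + 2)*(x^3 - 3*x + 2) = (x - 3)*(x - 1)*(x + 2)*(x^2 + x - 2) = (x - 3)*(x - 1)^2*(x + 2)*(x + 2)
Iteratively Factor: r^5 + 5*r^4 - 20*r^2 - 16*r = (r + 2)*(r^4 + 3*r^3 - 6*r^2 - 8*r) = (r + 2)*(r + 4)*(r^3 - r^2 - 2*r) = (r - 2)*(r + 2)*(r + 4)*(r^2 + r) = (r - 2)*(r + 1)*(r + 2)*(r + 4)*(r)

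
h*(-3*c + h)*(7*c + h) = -21*c^2*h + 4*c*h^2 + h^3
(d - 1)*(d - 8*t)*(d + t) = d^3 - 7*d^2*t - d^2 - 8*d*t^2 + 7*d*t + 8*t^2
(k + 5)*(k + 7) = k^2 + 12*k + 35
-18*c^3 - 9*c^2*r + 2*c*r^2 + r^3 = (-3*c + r)*(2*c + r)*(3*c + r)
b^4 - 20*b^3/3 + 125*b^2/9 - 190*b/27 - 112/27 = (b - 8/3)*(b - 7/3)*(b - 2)*(b + 1/3)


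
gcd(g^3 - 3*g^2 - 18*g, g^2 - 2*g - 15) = g + 3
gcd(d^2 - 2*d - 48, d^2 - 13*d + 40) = d - 8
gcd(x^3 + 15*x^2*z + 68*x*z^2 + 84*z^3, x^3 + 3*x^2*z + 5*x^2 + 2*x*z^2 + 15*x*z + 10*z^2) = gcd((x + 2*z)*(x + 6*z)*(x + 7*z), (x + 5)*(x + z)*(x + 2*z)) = x + 2*z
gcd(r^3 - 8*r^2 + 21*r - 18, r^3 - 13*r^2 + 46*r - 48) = r^2 - 5*r + 6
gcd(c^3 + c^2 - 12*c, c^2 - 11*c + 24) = c - 3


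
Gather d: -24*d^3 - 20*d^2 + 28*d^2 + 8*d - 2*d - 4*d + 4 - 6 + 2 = -24*d^3 + 8*d^2 + 2*d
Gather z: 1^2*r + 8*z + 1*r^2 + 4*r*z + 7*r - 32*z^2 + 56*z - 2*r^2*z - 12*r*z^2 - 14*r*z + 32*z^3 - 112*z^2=r^2 + 8*r + 32*z^3 + z^2*(-12*r - 144) + z*(-2*r^2 - 10*r + 64)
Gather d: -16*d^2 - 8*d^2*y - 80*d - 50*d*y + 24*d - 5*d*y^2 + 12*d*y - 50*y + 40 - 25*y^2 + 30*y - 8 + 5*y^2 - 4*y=d^2*(-8*y - 16) + d*(-5*y^2 - 38*y - 56) - 20*y^2 - 24*y + 32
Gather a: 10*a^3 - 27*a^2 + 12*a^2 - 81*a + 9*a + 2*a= 10*a^3 - 15*a^2 - 70*a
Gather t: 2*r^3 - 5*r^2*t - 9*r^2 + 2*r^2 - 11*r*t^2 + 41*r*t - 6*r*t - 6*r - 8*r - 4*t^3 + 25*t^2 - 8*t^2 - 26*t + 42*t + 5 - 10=2*r^3 - 7*r^2 - 14*r - 4*t^3 + t^2*(17 - 11*r) + t*(-5*r^2 + 35*r + 16) - 5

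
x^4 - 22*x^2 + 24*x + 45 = (x - 3)^2*(x + 1)*(x + 5)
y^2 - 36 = (y - 6)*(y + 6)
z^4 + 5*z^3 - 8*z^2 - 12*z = z*(z - 2)*(z + 1)*(z + 6)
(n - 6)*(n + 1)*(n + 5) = n^3 - 31*n - 30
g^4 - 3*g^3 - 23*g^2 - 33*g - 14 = (g - 7)*(g + 1)^2*(g + 2)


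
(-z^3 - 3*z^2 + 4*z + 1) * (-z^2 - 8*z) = z^5 + 11*z^4 + 20*z^3 - 33*z^2 - 8*z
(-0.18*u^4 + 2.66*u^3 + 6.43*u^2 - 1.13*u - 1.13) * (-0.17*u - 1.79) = 0.0306*u^5 - 0.13*u^4 - 5.8545*u^3 - 11.3176*u^2 + 2.2148*u + 2.0227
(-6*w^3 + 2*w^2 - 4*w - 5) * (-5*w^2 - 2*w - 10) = 30*w^5 + 2*w^4 + 76*w^3 + 13*w^2 + 50*w + 50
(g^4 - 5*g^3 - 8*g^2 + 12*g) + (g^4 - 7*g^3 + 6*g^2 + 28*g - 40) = 2*g^4 - 12*g^3 - 2*g^2 + 40*g - 40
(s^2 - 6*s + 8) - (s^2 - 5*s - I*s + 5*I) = -s + I*s + 8 - 5*I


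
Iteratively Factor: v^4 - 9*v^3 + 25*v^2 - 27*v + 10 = (v - 5)*(v^3 - 4*v^2 + 5*v - 2) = (v - 5)*(v - 2)*(v^2 - 2*v + 1) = (v - 5)*(v - 2)*(v - 1)*(v - 1)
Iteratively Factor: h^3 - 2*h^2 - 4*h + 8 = (h + 2)*(h^2 - 4*h + 4) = (h - 2)*(h + 2)*(h - 2)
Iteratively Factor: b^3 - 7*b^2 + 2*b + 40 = (b + 2)*(b^2 - 9*b + 20) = (b - 4)*(b + 2)*(b - 5)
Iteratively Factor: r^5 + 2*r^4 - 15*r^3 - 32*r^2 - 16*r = (r + 4)*(r^4 - 2*r^3 - 7*r^2 - 4*r) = (r + 1)*(r + 4)*(r^3 - 3*r^2 - 4*r) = r*(r + 1)*(r + 4)*(r^2 - 3*r - 4) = r*(r - 4)*(r + 1)*(r + 4)*(r + 1)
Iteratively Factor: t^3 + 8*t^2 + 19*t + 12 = (t + 3)*(t^2 + 5*t + 4) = (t + 3)*(t + 4)*(t + 1)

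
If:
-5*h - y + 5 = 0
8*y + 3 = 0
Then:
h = 43/40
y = -3/8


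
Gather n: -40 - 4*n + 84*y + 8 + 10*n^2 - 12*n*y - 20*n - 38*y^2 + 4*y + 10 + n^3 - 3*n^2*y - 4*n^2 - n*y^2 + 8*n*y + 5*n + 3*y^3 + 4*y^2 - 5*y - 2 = n^3 + n^2*(6 - 3*y) + n*(-y^2 - 4*y - 19) + 3*y^3 - 34*y^2 + 83*y - 24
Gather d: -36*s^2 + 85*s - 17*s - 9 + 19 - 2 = -36*s^2 + 68*s + 8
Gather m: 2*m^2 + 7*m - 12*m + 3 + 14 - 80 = 2*m^2 - 5*m - 63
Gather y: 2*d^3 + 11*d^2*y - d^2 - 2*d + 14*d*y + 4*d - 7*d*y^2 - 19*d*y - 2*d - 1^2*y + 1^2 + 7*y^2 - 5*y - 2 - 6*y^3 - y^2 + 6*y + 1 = 2*d^3 - d^2 - 6*y^3 + y^2*(6 - 7*d) + y*(11*d^2 - 5*d)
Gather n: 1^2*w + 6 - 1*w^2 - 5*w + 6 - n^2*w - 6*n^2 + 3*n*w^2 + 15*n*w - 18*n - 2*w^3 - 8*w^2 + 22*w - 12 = n^2*(-w - 6) + n*(3*w^2 + 15*w - 18) - 2*w^3 - 9*w^2 + 18*w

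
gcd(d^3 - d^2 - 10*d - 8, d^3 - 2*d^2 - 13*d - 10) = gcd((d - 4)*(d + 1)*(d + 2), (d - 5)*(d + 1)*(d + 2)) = d^2 + 3*d + 2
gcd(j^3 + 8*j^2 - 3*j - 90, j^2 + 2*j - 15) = j^2 + 2*j - 15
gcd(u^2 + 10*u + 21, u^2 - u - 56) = u + 7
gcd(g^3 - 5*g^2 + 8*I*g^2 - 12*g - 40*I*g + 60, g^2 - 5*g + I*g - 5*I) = g - 5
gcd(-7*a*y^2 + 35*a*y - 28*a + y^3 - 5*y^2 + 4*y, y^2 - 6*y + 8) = y - 4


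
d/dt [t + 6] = 1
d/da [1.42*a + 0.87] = 1.42000000000000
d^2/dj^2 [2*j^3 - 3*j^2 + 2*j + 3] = 12*j - 6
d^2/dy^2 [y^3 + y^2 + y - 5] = 6*y + 2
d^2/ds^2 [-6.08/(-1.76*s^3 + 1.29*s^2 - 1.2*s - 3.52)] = ((15.6864 - 64.2048*s)*(1.76*s^3 - 1.29*s^2 + 1.2*s + 3.52) + 6.08*(5.28*s^2 - 2.58*s + 1.2)*(10.56*s^2 - 5.16*s + 2.4))/(1.76*s^3 - 1.29*s^2 + 1.2*s + 3.52)^3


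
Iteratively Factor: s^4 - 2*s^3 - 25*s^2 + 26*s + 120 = (s - 5)*(s^3 + 3*s^2 - 10*s - 24) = (s - 5)*(s + 2)*(s^2 + s - 12) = (s - 5)*(s + 2)*(s + 4)*(s - 3)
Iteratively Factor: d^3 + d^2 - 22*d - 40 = (d + 2)*(d^2 - d - 20) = (d + 2)*(d + 4)*(d - 5)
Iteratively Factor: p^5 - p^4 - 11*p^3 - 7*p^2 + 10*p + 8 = (p + 2)*(p^4 - 3*p^3 - 5*p^2 + 3*p + 4) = (p + 1)*(p + 2)*(p^3 - 4*p^2 - p + 4) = (p + 1)^2*(p + 2)*(p^2 - 5*p + 4) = (p - 1)*(p + 1)^2*(p + 2)*(p - 4)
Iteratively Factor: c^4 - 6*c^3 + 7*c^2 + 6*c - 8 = (c - 4)*(c^3 - 2*c^2 - c + 2) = (c - 4)*(c - 2)*(c^2 - 1) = (c - 4)*(c - 2)*(c + 1)*(c - 1)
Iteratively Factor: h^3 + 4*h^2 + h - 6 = (h + 2)*(h^2 + 2*h - 3) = (h - 1)*(h + 2)*(h + 3)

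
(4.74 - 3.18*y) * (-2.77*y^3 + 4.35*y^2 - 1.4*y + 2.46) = 8.8086*y^4 - 26.9628*y^3 + 25.071*y^2 - 14.4588*y + 11.6604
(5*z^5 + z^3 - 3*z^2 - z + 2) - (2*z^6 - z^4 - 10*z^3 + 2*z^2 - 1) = -2*z^6 + 5*z^5 + z^4 + 11*z^3 - 5*z^2 - z + 3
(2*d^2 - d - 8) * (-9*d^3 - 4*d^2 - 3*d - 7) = -18*d^5 + d^4 + 70*d^3 + 21*d^2 + 31*d + 56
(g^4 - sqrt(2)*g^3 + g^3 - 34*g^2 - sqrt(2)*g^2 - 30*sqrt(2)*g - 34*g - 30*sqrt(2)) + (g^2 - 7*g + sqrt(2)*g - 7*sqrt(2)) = g^4 - sqrt(2)*g^3 + g^3 - 33*g^2 - sqrt(2)*g^2 - 29*sqrt(2)*g - 41*g - 37*sqrt(2)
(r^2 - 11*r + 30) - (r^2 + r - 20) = 50 - 12*r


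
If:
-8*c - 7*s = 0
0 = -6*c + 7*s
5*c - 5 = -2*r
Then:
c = 0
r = 5/2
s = 0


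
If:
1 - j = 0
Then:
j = 1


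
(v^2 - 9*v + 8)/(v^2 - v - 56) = (v - 1)/(v + 7)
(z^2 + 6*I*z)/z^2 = (z + 6*I)/z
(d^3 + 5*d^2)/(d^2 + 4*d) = d*(d + 5)/(d + 4)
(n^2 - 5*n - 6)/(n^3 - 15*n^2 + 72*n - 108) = (n + 1)/(n^2 - 9*n + 18)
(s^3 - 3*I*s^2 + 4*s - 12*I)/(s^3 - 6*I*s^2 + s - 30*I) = (s - 2*I)/(s - 5*I)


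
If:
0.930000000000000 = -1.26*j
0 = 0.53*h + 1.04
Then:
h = -1.96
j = -0.74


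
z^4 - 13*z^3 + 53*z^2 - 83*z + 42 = (z - 7)*(z - 3)*(z - 2)*(z - 1)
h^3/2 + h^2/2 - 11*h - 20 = (h/2 + 1)*(h - 5)*(h + 4)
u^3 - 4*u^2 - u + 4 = (u - 4)*(u - 1)*(u + 1)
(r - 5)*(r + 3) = r^2 - 2*r - 15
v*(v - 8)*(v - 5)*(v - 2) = v^4 - 15*v^3 + 66*v^2 - 80*v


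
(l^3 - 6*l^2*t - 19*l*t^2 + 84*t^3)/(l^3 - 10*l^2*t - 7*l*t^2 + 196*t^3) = (-l + 3*t)/(-l + 7*t)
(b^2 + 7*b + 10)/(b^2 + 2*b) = (b + 5)/b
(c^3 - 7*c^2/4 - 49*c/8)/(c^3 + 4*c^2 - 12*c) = (8*c^2 - 14*c - 49)/(8*(c^2 + 4*c - 12))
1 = 1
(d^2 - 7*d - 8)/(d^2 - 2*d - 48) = (d + 1)/(d + 6)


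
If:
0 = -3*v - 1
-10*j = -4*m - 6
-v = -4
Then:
No Solution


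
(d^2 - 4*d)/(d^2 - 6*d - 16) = d*(4 - d)/(-d^2 + 6*d + 16)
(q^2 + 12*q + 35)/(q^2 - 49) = (q + 5)/(q - 7)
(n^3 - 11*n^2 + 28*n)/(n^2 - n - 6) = n*(-n^2 + 11*n - 28)/(-n^2 + n + 6)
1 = 1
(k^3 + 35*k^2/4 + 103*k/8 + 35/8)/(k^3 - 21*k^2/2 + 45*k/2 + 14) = (4*k^2 + 33*k + 35)/(4*(k^2 - 11*k + 28))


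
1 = 1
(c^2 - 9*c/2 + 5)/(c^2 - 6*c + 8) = (c - 5/2)/(c - 4)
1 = 1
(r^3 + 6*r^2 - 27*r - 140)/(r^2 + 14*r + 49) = (r^2 - r - 20)/(r + 7)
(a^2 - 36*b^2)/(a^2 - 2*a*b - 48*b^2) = (a - 6*b)/(a - 8*b)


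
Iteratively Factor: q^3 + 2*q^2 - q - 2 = (q - 1)*(q^2 + 3*q + 2) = (q - 1)*(q + 2)*(q + 1)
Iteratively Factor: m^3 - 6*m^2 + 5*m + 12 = (m - 3)*(m^2 - 3*m - 4) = (m - 3)*(m + 1)*(m - 4)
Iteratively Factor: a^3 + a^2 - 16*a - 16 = (a + 4)*(a^2 - 3*a - 4) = (a + 1)*(a + 4)*(a - 4)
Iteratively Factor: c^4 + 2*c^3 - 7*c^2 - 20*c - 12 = (c + 2)*(c^3 - 7*c - 6) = (c - 3)*(c + 2)*(c^2 + 3*c + 2) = (c - 3)*(c + 1)*(c + 2)*(c + 2)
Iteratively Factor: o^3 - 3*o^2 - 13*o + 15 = (o - 1)*(o^2 - 2*o - 15) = (o - 5)*(o - 1)*(o + 3)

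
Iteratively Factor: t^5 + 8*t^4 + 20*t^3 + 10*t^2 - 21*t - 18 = (t - 1)*(t^4 + 9*t^3 + 29*t^2 + 39*t + 18) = (t - 1)*(t + 1)*(t^3 + 8*t^2 + 21*t + 18) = (t - 1)*(t + 1)*(t + 3)*(t^2 + 5*t + 6) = (t - 1)*(t + 1)*(t + 2)*(t + 3)*(t + 3)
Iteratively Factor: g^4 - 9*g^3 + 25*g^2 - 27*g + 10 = (g - 5)*(g^3 - 4*g^2 + 5*g - 2) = (g - 5)*(g - 1)*(g^2 - 3*g + 2) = (g - 5)*(g - 2)*(g - 1)*(g - 1)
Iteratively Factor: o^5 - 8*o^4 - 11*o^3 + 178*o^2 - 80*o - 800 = (o - 5)*(o^4 - 3*o^3 - 26*o^2 + 48*o + 160) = (o - 5)*(o - 4)*(o^3 + o^2 - 22*o - 40) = (o - 5)*(o - 4)*(o + 2)*(o^2 - o - 20) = (o - 5)^2*(o - 4)*(o + 2)*(o + 4)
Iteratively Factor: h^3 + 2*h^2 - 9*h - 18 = (h + 3)*(h^2 - h - 6) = (h + 2)*(h + 3)*(h - 3)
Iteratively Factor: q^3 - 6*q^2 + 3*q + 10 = (q + 1)*(q^2 - 7*q + 10) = (q - 5)*(q + 1)*(q - 2)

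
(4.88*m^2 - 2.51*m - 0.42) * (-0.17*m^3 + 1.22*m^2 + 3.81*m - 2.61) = -0.8296*m^5 + 6.3803*m^4 + 15.602*m^3 - 22.8123*m^2 + 4.9509*m + 1.0962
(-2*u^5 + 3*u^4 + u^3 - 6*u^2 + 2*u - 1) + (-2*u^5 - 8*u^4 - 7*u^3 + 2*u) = -4*u^5 - 5*u^4 - 6*u^3 - 6*u^2 + 4*u - 1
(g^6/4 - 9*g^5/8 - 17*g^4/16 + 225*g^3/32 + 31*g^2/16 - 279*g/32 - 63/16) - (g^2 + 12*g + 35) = g^6/4 - 9*g^5/8 - 17*g^4/16 + 225*g^3/32 + 15*g^2/16 - 663*g/32 - 623/16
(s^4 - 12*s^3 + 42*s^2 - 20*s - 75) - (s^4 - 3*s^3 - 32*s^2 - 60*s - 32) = -9*s^3 + 74*s^2 + 40*s - 43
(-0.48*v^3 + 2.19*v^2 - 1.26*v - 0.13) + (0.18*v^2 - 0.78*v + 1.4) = -0.48*v^3 + 2.37*v^2 - 2.04*v + 1.27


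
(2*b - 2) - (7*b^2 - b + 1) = -7*b^2 + 3*b - 3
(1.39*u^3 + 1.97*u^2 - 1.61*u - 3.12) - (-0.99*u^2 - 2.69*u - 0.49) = 1.39*u^3 + 2.96*u^2 + 1.08*u - 2.63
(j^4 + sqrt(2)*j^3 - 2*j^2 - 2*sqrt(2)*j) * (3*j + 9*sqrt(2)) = 3*j^5 + 12*sqrt(2)*j^4 + 12*j^3 - 24*sqrt(2)*j^2 - 36*j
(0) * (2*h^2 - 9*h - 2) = 0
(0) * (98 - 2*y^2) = 0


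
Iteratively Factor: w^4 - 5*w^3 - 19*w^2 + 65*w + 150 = (w + 3)*(w^3 - 8*w^2 + 5*w + 50) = (w - 5)*(w + 3)*(w^2 - 3*w - 10) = (w - 5)*(w + 2)*(w + 3)*(w - 5)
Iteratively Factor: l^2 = (l)*(l)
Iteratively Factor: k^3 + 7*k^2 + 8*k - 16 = (k - 1)*(k^2 + 8*k + 16) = (k - 1)*(k + 4)*(k + 4)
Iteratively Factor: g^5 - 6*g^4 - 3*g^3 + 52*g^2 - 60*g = (g - 5)*(g^4 - g^3 - 8*g^2 + 12*g) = (g - 5)*(g + 3)*(g^3 - 4*g^2 + 4*g) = (g - 5)*(g - 2)*(g + 3)*(g^2 - 2*g) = (g - 5)*(g - 2)^2*(g + 3)*(g)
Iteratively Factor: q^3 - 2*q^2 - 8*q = (q)*(q^2 - 2*q - 8) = q*(q + 2)*(q - 4)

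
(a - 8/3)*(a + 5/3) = a^2 - a - 40/9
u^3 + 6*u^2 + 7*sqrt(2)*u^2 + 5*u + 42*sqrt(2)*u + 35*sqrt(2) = (u + 1)*(u + 5)*(u + 7*sqrt(2))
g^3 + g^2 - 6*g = g*(g - 2)*(g + 3)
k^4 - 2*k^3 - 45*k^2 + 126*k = k*(k - 6)*(k - 3)*(k + 7)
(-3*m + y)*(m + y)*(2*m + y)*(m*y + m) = -6*m^4*y - 6*m^4 - 7*m^3*y^2 - 7*m^3*y + m*y^4 + m*y^3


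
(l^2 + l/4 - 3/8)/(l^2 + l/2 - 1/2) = (l + 3/4)/(l + 1)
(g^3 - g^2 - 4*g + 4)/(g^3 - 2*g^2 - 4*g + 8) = (g - 1)/(g - 2)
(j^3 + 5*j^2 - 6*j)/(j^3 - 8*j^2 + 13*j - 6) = j*(j + 6)/(j^2 - 7*j + 6)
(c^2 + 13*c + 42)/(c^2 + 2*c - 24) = (c + 7)/(c - 4)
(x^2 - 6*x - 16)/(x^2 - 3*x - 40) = (x + 2)/(x + 5)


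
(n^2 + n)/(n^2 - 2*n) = (n + 1)/(n - 2)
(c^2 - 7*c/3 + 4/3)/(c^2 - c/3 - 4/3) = (c - 1)/(c + 1)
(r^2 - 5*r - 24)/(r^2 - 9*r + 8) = (r + 3)/(r - 1)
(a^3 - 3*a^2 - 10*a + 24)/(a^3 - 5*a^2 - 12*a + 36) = (a - 4)/(a - 6)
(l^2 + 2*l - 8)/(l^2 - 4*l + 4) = (l + 4)/(l - 2)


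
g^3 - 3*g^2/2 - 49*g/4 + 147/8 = (g - 7/2)*(g - 3/2)*(g + 7/2)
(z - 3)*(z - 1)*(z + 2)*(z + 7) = z^4 + 5*z^3 - 19*z^2 - 29*z + 42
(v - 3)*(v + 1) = v^2 - 2*v - 3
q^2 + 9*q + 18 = (q + 3)*(q + 6)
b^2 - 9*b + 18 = (b - 6)*(b - 3)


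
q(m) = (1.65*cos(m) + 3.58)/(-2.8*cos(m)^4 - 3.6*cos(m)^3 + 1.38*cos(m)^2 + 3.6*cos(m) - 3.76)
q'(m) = (1.65*cos(m) + 3.58)*(-11.2*sin(m)*cos(m)^3 - 10.8*sin(m)*cos(m)^2 + 2.76*sin(m)*cos(m) + 3.6*sin(m))/(-2.8*cos(m)^4 - 3.6*cos(m)^3 + 1.38*cos(m)^2 + 3.6*cos(m) - 3.76)^2 - 1.65*sin(m)/(-2.8*cos(m)^4 - 3.6*cos(m)^3 + 1.38*cos(m)^2 + 3.6*cos(m) - 3.76) = (-13.86*cos(m)^4 - 51.976*cos(m)^3 - 36.387*cos(m)^2 + 9.8808*cos(m) + 19.092)*sin(m)/(7.84*cos(m)^8 + 20.16*cos(m)^7 + 5.232*cos(m)^6 - 30.096*cos(m)^5 - 2.95960000000001*cos(m)^4 + 37.008*cos(m)^3 + 2.5824*cos(m)^2 - 27.072*cos(m) + 14.1376)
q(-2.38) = -0.47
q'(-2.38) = -0.24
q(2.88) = -0.39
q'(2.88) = 0.10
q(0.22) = -1.08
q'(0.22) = -0.63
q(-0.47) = -1.34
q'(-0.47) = 1.48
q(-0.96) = -2.04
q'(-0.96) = -0.25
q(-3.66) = -0.42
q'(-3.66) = 0.18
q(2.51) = -0.44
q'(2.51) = 0.20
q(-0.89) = -2.02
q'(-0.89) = 0.63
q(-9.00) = -0.41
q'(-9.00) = -0.15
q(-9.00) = -0.41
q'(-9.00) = -0.15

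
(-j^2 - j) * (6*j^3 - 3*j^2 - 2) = -6*j^5 - 3*j^4 + 3*j^3 + 2*j^2 + 2*j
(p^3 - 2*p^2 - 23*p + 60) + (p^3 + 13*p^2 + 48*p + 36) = 2*p^3 + 11*p^2 + 25*p + 96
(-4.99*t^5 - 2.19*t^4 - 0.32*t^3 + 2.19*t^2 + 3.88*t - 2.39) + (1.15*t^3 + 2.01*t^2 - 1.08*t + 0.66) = -4.99*t^5 - 2.19*t^4 + 0.83*t^3 + 4.2*t^2 + 2.8*t - 1.73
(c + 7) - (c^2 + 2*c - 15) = -c^2 - c + 22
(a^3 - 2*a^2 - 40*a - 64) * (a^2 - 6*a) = a^5 - 8*a^4 - 28*a^3 + 176*a^2 + 384*a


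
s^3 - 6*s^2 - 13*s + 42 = (s - 7)*(s - 2)*(s + 3)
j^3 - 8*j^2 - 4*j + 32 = (j - 8)*(j - 2)*(j + 2)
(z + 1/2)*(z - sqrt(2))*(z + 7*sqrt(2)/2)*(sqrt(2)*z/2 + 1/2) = sqrt(2)*z^4/2 + sqrt(2)*z^3/4 + 3*z^3 - 9*sqrt(2)*z^2/4 + 3*z^2/2 - 7*z/2 - 9*sqrt(2)*z/8 - 7/4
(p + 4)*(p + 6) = p^2 + 10*p + 24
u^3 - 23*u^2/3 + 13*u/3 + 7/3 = (u - 7)*(u - 1)*(u + 1/3)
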